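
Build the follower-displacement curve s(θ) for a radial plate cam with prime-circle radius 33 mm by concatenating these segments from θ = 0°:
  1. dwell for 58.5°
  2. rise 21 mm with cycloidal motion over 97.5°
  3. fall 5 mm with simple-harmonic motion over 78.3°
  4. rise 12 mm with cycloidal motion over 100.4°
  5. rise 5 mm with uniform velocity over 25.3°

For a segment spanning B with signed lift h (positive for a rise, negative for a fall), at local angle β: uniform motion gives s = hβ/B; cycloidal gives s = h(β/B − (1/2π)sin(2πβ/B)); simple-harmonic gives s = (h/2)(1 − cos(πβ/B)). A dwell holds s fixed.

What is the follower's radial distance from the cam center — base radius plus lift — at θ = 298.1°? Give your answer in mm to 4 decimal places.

seg 1 [0°–58.5°] dwell: s stays 0.0000
seg 2 [58.5°–156°] cycloidal, h=21: full span → s += 21 → s = 21.0000
seg 3 [156°–234.3°] simple-harmonic, h=-5: full span → s += -5 → s = 16.0000
seg 4 [234.3°–334.7°] cycloidal, h=12: θ=298.1° here. β=63.8, B=100.4. 12·(0.6355 − sin(2π·0.6355)/(2π)) = 9.0617 → s = 25.0617
radial distance = base radius + s = 33 + 25.0617 = 58.0617

58.0617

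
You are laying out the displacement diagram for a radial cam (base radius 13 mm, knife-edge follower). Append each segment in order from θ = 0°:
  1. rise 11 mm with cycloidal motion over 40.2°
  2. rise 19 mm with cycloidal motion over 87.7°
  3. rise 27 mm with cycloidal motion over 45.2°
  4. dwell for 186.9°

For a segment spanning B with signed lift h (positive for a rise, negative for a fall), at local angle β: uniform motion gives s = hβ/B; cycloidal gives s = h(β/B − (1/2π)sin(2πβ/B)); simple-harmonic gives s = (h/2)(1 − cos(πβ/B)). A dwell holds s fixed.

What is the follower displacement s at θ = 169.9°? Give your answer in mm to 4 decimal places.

seg 1 [0°–40.2°] cycloidal, h=11: full span → s += 11 → s = 11.0000
seg 2 [40.2°–127.9°] cycloidal, h=19: full span → s += 19 → s = 30.0000
seg 3 [127.9°–173.1°] cycloidal, h=27: θ=169.9° here. β=42, B=45.2. 27·(0.9292 − sin(2π·0.9292)/(2π)) = 26.9376 → s = 56.9376

56.9376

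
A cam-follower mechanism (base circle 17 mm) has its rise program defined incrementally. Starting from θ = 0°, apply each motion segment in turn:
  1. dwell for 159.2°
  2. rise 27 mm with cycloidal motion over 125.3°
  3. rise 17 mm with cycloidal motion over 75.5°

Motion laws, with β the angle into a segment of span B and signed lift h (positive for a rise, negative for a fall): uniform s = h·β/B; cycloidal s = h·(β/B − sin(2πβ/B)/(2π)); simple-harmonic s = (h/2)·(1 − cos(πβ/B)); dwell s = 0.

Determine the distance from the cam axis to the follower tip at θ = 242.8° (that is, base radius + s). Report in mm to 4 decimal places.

seg 1 [0°–159.2°] dwell: s stays 0.0000
seg 2 [159.2°–284.5°] cycloidal, h=27: θ=242.8° here. β=83.6, B=125.3. 27·(0.6672 − sin(2π·0.6672)/(2π)) = 21.7430 → s = 21.7430
radial distance = base radius + s = 17 + 21.7430 = 38.7430

38.7430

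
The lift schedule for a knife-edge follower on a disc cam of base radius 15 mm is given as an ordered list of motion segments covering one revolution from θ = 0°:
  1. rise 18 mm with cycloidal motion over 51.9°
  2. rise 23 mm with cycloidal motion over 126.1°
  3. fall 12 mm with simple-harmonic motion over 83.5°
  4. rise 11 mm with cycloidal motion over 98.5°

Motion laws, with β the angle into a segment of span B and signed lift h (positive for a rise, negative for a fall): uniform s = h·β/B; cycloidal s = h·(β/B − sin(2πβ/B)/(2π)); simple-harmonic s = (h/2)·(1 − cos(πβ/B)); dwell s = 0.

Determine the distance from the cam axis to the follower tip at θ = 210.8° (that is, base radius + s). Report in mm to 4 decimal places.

seg 1 [0°–51.9°] cycloidal, h=18: full span → s += 18 → s = 18.0000
seg 2 [51.9°–178°] cycloidal, h=23: full span → s += 23 → s = 41.0000
seg 3 [178°–261.5°] simple-harmonic, h=-12: θ=210.8° here. β=32.8, B=83.5. -12/2·(1 − cos(π·0.3928)) = -4.0176 → s = 36.9824
radial distance = base radius + s = 15 + 36.9824 = 51.9824

51.9824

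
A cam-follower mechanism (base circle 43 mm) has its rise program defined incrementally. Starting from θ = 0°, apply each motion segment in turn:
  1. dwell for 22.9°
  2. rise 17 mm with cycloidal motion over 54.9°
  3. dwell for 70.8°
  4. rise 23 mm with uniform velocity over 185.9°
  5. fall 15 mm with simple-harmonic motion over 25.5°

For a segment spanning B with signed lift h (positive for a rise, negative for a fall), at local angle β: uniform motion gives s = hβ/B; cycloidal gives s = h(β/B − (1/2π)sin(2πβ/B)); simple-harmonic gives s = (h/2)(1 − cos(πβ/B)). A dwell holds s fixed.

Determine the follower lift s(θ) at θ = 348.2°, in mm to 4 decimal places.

seg 1 [0°–22.9°] dwell: s stays 0.0000
seg 2 [22.9°–77.8°] cycloidal, h=17: full span → s += 17 → s = 17.0000
seg 3 [77.8°–148.6°] dwell: s stays 17.0000
seg 4 [148.6°–334.5°] uniform, h=23: full span → s += 23 → s = 40.0000
seg 5 [334.5°–360°] simple-harmonic, h=-15: θ=348.2° here. β=13.7, B=25.5. -15/2·(1 − cos(π·0.5373)) = -8.3758 → s = 31.6242

31.6242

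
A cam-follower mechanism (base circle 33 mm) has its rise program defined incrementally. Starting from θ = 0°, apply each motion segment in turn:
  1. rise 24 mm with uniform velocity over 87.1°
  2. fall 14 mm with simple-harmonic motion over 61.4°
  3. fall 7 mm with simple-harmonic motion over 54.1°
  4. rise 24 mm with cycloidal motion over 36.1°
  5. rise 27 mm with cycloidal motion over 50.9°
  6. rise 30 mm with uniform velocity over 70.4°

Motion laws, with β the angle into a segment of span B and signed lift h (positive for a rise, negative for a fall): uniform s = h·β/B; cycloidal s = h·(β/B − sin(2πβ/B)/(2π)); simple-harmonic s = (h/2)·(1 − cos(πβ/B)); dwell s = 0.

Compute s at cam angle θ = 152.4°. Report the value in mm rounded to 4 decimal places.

seg 1 [0°–87.1°] uniform, h=24: full span → s += 24 → s = 24.0000
seg 2 [87.1°–148.5°] simple-harmonic, h=-14: full span → s += -14 → s = 10.0000
seg 3 [148.5°–202.6°] simple-harmonic, h=-7: θ=152.4° here. β=3.9, B=54.1. -7/2·(1 − cos(π·0.0721)) = -0.0894 → s = 9.9106

9.9106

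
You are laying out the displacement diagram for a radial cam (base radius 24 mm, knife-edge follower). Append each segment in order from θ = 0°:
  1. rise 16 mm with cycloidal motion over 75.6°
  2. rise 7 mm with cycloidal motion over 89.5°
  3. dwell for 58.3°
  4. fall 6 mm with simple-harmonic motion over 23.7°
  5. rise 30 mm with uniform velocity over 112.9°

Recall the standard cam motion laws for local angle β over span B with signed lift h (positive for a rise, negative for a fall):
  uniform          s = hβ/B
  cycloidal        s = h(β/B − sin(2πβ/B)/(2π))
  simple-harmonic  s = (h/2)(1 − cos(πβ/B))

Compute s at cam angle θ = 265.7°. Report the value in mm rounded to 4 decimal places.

seg 1 [0°–75.6°] cycloidal, h=16: full span → s += 16 → s = 16.0000
seg 2 [75.6°–165.1°] cycloidal, h=7: full span → s += 7 → s = 23.0000
seg 3 [165.1°–223.4°] dwell: s stays 23.0000
seg 4 [223.4°–247.1°] simple-harmonic, h=-6: full span → s += -6 → s = 17.0000
seg 5 [247.1°–360°] uniform, h=30: θ=265.7° here. β=18.6, B=112.9. 30·18.6/112.9 = 4.9424 → s = 21.9424

21.9424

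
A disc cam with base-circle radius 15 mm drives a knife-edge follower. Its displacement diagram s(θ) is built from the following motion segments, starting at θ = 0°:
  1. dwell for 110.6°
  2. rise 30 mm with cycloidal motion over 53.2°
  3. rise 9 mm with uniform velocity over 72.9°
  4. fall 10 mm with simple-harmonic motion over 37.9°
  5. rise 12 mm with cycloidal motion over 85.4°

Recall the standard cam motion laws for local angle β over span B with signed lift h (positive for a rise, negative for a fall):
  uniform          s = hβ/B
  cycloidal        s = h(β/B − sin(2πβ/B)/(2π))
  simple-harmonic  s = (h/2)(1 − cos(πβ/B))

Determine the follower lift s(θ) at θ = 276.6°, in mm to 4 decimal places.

seg 1 [0°–110.6°] dwell: s stays 0.0000
seg 2 [110.6°–163.8°] cycloidal, h=30: full span → s += 30 → s = 30.0000
seg 3 [163.8°–236.7°] uniform, h=9: full span → s += 9 → s = 39.0000
seg 4 [236.7°–274.6°] simple-harmonic, h=-10: full span → s += -10 → s = 29.0000
seg 5 [274.6°–360°] cycloidal, h=12: θ=276.6° here. β=2, B=85.4. 12·(0.0234 − sin(2π·0.0234)/(2π)) = 0.0010 → s = 29.0010

29.0010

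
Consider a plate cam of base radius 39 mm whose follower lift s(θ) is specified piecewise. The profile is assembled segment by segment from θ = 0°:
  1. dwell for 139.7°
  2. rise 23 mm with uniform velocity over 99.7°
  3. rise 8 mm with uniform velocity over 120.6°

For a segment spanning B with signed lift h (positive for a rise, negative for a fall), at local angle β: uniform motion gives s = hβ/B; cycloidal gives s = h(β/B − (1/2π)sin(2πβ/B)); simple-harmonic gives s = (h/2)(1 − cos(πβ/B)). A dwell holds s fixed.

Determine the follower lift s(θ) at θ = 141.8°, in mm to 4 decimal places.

seg 1 [0°–139.7°] dwell: s stays 0.0000
seg 2 [139.7°–239.4°] uniform, h=23: θ=141.8° here. β=2.1, B=99.7. 23·2.1/99.7 = 0.4845 → s = 0.4845

0.4845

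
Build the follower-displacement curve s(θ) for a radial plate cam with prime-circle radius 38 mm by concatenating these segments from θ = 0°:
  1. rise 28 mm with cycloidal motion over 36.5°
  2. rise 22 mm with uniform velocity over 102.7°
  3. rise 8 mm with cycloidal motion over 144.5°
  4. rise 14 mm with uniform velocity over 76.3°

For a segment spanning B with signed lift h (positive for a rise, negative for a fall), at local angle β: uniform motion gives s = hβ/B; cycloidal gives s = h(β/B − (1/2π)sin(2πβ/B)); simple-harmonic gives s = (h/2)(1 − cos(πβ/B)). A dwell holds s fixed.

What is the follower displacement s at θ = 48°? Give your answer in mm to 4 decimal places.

seg 1 [0°–36.5°] cycloidal, h=28: full span → s += 28 → s = 28.0000
seg 2 [36.5°–139.2°] uniform, h=22: θ=48° here. β=11.5, B=102.7. 22·11.5/102.7 = 2.4635 → s = 30.4635

30.4635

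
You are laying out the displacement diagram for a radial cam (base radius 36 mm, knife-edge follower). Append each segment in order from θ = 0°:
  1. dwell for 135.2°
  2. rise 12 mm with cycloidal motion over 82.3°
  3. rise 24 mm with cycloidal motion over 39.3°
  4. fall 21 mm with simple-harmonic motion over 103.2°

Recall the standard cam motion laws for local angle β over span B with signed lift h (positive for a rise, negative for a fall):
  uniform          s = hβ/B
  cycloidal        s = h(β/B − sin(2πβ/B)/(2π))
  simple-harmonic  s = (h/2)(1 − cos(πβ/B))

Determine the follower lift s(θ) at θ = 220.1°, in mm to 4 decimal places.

seg 1 [0°–135.2°] dwell: s stays 0.0000
seg 2 [135.2°–217.5°] cycloidal, h=12: full span → s += 12 → s = 12.0000
seg 3 [217.5°–256.8°] cycloidal, h=24: θ=220.1° here. β=2.6, B=39.3. 24·(0.0662 − sin(2π·0.0662)/(2π)) = 0.0453 → s = 12.0453

12.0453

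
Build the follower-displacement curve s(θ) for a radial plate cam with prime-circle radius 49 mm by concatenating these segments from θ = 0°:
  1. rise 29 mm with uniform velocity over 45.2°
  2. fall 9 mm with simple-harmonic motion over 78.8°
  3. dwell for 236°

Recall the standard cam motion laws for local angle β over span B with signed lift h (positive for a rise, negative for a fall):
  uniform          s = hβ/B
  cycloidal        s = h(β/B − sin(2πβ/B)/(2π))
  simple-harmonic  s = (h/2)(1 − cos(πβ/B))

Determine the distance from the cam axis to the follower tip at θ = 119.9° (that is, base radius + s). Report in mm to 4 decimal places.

seg 1 [0°–45.2°] uniform, h=29: full span → s += 29 → s = 29.0000
seg 2 [45.2°–124°] simple-harmonic, h=-9: θ=119.9° here. β=74.7, B=78.8. -9/2·(1 − cos(π·0.9480)) = -8.9400 → s = 20.0600
radial distance = base radius + s = 49 + 20.0600 = 69.0600

69.0600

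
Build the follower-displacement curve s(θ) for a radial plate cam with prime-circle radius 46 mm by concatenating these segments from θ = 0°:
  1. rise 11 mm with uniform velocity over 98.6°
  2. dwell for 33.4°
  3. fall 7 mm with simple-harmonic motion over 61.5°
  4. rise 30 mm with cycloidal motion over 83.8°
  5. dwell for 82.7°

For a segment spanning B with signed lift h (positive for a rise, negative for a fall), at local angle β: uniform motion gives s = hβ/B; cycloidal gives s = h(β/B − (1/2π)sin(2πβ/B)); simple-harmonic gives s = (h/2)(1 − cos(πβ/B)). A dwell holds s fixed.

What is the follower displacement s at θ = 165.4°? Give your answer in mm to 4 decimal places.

seg 1 [0°–98.6°] uniform, h=11: full span → s += 11 → s = 11.0000
seg 2 [98.6°–132°] dwell: s stays 11.0000
seg 3 [132°–193.5°] simple-harmonic, h=-7: θ=165.4° here. β=33.4, B=61.5. -7/2·(1 − cos(π·0.5431)) = -3.9723 → s = 7.0277

7.0277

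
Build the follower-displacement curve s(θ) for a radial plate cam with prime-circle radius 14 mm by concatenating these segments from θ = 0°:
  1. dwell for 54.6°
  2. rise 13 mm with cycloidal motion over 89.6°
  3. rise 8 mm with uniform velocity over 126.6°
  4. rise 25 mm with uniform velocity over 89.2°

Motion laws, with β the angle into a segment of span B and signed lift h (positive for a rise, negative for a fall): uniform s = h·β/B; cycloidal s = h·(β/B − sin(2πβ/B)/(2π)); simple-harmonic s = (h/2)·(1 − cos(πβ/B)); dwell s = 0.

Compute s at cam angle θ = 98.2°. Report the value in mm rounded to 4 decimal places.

seg 1 [0°–54.6°] dwell: s stays 0.0000
seg 2 [54.6°–144.2°] cycloidal, h=13: θ=98.2° here. β=43.6, B=89.6. 13·(0.4866 − sin(2π·0.4866)/(2π)) = 6.1520 → s = 6.1520

6.1520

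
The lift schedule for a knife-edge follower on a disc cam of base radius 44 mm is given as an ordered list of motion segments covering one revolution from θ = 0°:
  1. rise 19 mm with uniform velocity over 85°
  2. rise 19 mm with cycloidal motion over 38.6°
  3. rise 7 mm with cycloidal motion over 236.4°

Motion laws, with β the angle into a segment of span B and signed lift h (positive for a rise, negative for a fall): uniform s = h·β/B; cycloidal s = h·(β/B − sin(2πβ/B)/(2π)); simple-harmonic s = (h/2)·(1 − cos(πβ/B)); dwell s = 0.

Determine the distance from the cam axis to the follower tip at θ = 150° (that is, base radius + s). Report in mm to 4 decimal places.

seg 1 [0°–85°] uniform, h=19: full span → s += 19 → s = 19.0000
seg 2 [85°–123.6°] cycloidal, h=19: full span → s += 19 → s = 38.0000
seg 3 [123.6°–360°] cycloidal, h=7: θ=150° here. β=26.4, B=236.4. 7·(0.1117 − sin(2π·0.1117)/(2π)) = 0.0626 → s = 38.0626
radial distance = base radius + s = 44 + 38.0626 = 82.0626

82.0626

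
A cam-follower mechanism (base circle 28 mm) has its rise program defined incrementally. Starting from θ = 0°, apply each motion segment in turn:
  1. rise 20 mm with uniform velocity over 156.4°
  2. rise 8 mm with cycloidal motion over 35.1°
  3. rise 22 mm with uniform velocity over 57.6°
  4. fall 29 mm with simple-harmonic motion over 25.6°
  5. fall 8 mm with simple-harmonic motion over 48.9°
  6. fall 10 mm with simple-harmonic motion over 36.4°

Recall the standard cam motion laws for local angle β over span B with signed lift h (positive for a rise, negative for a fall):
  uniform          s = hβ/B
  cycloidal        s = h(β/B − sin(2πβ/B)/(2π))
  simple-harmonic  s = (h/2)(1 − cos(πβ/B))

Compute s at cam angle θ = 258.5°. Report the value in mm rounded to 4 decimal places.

seg 1 [0°–156.4°] uniform, h=20: full span → s += 20 → s = 20.0000
seg 2 [156.4°–191.5°] cycloidal, h=8: full span → s += 8 → s = 28.0000
seg 3 [191.5°–249.1°] uniform, h=22: full span → s += 22 → s = 50.0000
seg 4 [249.1°–274.7°] simple-harmonic, h=-29: θ=258.5° here. β=9.4, B=25.6. -29/2·(1 − cos(π·0.3672)) = -8.6240 → s = 41.3760

41.3760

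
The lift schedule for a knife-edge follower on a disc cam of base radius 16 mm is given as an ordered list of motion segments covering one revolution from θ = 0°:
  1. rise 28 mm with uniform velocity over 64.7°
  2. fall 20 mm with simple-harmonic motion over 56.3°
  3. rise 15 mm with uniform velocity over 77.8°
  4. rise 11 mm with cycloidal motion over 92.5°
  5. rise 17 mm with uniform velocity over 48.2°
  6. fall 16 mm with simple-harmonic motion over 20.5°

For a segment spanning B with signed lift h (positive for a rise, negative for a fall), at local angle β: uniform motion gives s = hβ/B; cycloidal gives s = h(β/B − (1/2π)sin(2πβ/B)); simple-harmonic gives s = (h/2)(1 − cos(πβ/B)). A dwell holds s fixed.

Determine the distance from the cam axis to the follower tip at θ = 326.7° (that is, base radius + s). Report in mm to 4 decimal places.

seg 1 [0°–64.7°] uniform, h=28: full span → s += 28 → s = 28.0000
seg 2 [64.7°–121°] simple-harmonic, h=-20: full span → s += -20 → s = 8.0000
seg 3 [121°–198.8°] uniform, h=15: full span → s += 15 → s = 23.0000
seg 4 [198.8°–291.3°] cycloidal, h=11: full span → s += 11 → s = 34.0000
seg 5 [291.3°–339.5°] uniform, h=17: θ=326.7° here. β=35.4, B=48.2. 17·35.4/48.2 = 12.4855 → s = 46.4855
radial distance = base radius + s = 16 + 46.4855 = 62.4855

62.4855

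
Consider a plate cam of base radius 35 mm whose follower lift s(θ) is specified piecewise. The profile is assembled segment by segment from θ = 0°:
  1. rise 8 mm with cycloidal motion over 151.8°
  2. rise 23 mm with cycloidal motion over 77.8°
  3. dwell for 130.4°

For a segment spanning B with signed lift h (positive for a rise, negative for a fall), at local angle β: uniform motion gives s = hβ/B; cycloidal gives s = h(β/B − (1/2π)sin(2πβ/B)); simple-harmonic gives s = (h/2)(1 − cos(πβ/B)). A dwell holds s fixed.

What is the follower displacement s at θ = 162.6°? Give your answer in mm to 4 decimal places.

seg 1 [0°–151.8°] cycloidal, h=8: full span → s += 8 → s = 8.0000
seg 2 [151.8°–229.6°] cycloidal, h=23: θ=162.6° here. β=10.8, B=77.8. 23·(0.1388 − sin(2π·0.1388)/(2π)) = 0.3897 → s = 8.3897

8.3897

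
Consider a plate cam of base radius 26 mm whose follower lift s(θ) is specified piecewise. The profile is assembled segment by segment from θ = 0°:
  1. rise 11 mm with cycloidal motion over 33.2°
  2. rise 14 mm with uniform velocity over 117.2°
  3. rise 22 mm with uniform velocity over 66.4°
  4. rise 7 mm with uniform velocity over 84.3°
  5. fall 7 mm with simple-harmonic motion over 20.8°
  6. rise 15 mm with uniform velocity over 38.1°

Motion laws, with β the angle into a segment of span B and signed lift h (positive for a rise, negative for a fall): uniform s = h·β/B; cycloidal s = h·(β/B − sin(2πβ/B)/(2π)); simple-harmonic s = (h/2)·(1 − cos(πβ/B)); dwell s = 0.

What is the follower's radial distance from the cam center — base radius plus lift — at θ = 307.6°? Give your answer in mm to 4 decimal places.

seg 1 [0°–33.2°] cycloidal, h=11: full span → s += 11 → s = 11.0000
seg 2 [33.2°–150.4°] uniform, h=14: full span → s += 14 → s = 25.0000
seg 3 [150.4°–216.8°] uniform, h=22: full span → s += 22 → s = 47.0000
seg 4 [216.8°–301.1°] uniform, h=7: full span → s += 7 → s = 54.0000
seg 5 [301.1°–321.9°] simple-harmonic, h=-7: θ=307.6° here. β=6.5, B=20.8. -7/2·(1 − cos(π·0.3125)) = -1.5555 → s = 52.4445
radial distance = base radius + s = 26 + 52.4445 = 78.4445

78.4445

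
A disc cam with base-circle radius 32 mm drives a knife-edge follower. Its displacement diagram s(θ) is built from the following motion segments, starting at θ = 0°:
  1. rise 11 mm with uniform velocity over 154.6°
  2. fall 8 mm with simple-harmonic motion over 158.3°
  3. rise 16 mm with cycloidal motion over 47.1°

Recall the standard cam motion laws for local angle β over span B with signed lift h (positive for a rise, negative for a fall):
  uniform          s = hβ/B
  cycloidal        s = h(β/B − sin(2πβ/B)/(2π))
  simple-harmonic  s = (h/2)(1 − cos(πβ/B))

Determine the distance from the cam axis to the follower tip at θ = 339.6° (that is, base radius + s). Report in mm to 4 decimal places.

seg 1 [0°–154.6°] uniform, h=11: full span → s += 11 → s = 11.0000
seg 2 [154.6°–312.9°] simple-harmonic, h=-8: full span → s += -8 → s = 3.0000
seg 3 [312.9°–360°] cycloidal, h=16: θ=339.6° here. β=26.7, B=47.1. 16·(0.5669 − sin(2π·0.5669)/(2π)) = 10.1089 → s = 13.1089
radial distance = base radius + s = 32 + 13.1089 = 45.1089

45.1089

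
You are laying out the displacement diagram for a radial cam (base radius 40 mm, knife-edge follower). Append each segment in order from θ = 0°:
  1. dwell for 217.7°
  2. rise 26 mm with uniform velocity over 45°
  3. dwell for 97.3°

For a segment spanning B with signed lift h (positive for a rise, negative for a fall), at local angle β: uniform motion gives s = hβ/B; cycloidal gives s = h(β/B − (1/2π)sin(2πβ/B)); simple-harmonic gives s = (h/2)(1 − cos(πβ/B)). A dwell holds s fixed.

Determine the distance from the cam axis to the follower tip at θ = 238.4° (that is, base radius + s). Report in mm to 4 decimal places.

seg 1 [0°–217.7°] dwell: s stays 0.0000
seg 2 [217.7°–262.7°] uniform, h=26: θ=238.4° here. β=20.7, B=45. 26·20.7/45 = 11.9600 → s = 11.9600
radial distance = base radius + s = 40 + 11.9600 = 51.9600

51.9600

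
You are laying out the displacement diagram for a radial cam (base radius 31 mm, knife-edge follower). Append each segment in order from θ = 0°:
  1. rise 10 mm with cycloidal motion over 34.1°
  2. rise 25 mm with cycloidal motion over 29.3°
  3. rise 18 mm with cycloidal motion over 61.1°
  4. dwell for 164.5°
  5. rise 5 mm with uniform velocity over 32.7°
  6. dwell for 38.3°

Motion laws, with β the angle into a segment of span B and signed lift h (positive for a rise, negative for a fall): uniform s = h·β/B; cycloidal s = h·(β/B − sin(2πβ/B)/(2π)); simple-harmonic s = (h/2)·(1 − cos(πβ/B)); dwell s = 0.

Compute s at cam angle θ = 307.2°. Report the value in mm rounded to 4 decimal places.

seg 1 [0°–34.1°] cycloidal, h=10: full span → s += 10 → s = 10.0000
seg 2 [34.1°–63.4°] cycloidal, h=25: full span → s += 25 → s = 35.0000
seg 3 [63.4°–124.5°] cycloidal, h=18: full span → s += 18 → s = 53.0000
seg 4 [124.5°–289°] dwell: s stays 53.0000
seg 5 [289°–321.7°] uniform, h=5: θ=307.2° here. β=18.2, B=32.7. 5·18.2/32.7 = 2.7829 → s = 55.7829

55.7829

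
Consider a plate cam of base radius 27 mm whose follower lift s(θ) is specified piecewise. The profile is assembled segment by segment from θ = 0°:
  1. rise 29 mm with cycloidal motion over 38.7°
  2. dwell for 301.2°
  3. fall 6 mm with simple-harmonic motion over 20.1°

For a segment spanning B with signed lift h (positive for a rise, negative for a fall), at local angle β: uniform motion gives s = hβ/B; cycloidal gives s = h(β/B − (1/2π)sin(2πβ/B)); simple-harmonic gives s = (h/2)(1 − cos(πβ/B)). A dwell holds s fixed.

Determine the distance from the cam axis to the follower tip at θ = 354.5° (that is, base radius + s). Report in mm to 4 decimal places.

seg 1 [0°–38.7°] cycloidal, h=29: full span → s += 29 → s = 29.0000
seg 2 [38.7°–339.9°] dwell: s stays 29.0000
seg 3 [339.9°–360°] simple-harmonic, h=-6: θ=354.5° here. β=14.6, B=20.1. -6/2·(1 − cos(π·0.7264)) = -4.9581 → s = 24.0419
radial distance = base radius + s = 27 + 24.0419 = 51.0419

51.0419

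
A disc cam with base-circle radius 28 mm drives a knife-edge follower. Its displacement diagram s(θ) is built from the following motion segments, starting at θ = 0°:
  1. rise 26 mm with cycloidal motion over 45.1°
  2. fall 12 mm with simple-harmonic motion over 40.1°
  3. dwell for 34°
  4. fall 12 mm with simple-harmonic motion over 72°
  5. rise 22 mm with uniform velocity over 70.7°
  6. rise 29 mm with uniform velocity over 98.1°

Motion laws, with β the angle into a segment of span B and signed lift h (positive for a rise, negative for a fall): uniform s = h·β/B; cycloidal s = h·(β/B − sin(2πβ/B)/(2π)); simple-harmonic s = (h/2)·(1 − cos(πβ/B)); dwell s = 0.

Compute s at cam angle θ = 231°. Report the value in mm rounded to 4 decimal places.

seg 1 [0°–45.1°] cycloidal, h=26: full span → s += 26 → s = 26.0000
seg 2 [45.1°–85.2°] simple-harmonic, h=-12: full span → s += -12 → s = 14.0000
seg 3 [85.2°–119.2°] dwell: s stays 14.0000
seg 4 [119.2°–191.2°] simple-harmonic, h=-12: full span → s += -12 → s = 2.0000
seg 5 [191.2°–261.9°] uniform, h=22: θ=231° here. β=39.8, B=70.7. 22·39.8/70.7 = 12.3847 → s = 14.3847

14.3847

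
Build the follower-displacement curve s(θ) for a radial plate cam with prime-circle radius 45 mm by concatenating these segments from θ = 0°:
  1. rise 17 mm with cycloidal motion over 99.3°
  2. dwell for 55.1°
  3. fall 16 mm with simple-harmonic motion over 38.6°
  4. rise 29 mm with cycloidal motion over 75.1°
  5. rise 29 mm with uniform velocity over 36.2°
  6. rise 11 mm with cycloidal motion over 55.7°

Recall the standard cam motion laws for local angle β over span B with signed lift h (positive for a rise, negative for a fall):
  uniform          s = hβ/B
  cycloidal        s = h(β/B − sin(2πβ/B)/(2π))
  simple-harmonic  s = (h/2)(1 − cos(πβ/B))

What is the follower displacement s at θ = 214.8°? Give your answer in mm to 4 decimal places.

seg 1 [0°–99.3°] cycloidal, h=17: full span → s += 17 → s = 17.0000
seg 2 [99.3°–154.4°] dwell: s stays 17.0000
seg 3 [154.4°–193°] simple-harmonic, h=-16: full span → s += -16 → s = 1.0000
seg 4 [193°–268.1°] cycloidal, h=29: θ=214.8° here. β=21.8, B=75.1. 29·(0.2903 − sin(2π·0.2903)/(2π)) = 3.9496 → s = 4.9496

4.9496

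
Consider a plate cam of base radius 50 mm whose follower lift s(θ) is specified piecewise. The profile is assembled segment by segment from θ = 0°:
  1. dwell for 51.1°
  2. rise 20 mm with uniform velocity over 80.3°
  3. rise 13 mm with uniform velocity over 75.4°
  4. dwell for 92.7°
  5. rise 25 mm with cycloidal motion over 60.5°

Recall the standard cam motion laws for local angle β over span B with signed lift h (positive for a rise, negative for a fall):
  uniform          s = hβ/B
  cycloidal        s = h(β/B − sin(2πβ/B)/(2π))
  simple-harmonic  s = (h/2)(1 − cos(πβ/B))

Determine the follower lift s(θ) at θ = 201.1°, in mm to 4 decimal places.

seg 1 [0°–51.1°] dwell: s stays 0.0000
seg 2 [51.1°–131.4°] uniform, h=20: full span → s += 20 → s = 20.0000
seg 3 [131.4°–206.8°] uniform, h=13: θ=201.1° here. β=69.7, B=75.4. 13·69.7/75.4 = 12.0172 → s = 32.0172

32.0172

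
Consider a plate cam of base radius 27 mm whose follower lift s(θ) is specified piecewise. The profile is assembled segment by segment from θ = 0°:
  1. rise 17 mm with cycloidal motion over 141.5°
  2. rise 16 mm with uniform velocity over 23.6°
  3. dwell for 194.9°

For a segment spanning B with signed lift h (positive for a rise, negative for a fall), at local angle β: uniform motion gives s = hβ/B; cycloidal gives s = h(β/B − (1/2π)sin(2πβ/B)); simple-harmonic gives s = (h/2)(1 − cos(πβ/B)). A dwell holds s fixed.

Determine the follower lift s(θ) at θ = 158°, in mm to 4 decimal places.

seg 1 [0°–141.5°] cycloidal, h=17: full span → s += 17 → s = 17.0000
seg 2 [141.5°–165.1°] uniform, h=16: θ=158° here. β=16.5, B=23.6. 16·16.5/23.6 = 11.1864 → s = 28.1864

28.1864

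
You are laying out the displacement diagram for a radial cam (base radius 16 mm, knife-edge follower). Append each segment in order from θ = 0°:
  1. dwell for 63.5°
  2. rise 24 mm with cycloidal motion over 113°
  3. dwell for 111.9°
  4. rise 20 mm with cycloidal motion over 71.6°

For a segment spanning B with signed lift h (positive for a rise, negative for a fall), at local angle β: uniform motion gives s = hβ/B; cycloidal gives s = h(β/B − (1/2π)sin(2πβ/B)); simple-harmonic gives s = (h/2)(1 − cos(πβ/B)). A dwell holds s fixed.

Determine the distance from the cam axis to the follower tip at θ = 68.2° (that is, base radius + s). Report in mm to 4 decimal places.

seg 1 [0°–63.5°] dwell: s stays 0.0000
seg 2 [63.5°–176.5°] cycloidal, h=24: θ=68.2° here. β=4.7, B=113. 24·(0.0416 − sin(2π·0.0416)/(2π)) = 0.0113 → s = 0.0113
radial distance = base radius + s = 16 + 0.0113 = 16.0113

16.0113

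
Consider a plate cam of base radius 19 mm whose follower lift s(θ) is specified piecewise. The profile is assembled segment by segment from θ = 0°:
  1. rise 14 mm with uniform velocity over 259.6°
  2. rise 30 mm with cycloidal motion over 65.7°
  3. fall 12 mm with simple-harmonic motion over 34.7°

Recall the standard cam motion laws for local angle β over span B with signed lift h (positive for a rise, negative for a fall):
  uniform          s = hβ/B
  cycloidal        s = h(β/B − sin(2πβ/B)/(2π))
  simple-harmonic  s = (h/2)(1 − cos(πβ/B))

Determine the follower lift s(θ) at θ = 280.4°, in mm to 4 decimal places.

seg 1 [0°–259.6°] uniform, h=14: full span → s += 14 → s = 14.0000
seg 2 [259.6°–325.3°] cycloidal, h=30: θ=280.4° here. β=20.8, B=65.7. 30·(0.3166 − sin(2π·0.3166)/(2π)) = 5.1349 → s = 19.1349

19.1349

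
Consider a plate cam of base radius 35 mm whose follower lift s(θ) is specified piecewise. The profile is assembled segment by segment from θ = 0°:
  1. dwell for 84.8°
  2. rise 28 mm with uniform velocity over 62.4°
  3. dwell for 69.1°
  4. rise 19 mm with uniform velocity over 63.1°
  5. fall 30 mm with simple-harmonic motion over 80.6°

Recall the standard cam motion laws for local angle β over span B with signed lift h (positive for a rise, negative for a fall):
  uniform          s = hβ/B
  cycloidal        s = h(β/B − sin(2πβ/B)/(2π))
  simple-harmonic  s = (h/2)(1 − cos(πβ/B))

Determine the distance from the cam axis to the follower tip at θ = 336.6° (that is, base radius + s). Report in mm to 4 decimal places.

seg 1 [0°–84.8°] dwell: s stays 0.0000
seg 2 [84.8°–147.2°] uniform, h=28: full span → s += 28 → s = 28.0000
seg 3 [147.2°–216.3°] dwell: s stays 28.0000
seg 4 [216.3°–279.4°] uniform, h=19: full span → s += 19 → s = 47.0000
seg 5 [279.4°–360°] simple-harmonic, h=-30: θ=336.6° here. β=57.2, B=80.6. -30/2·(1 − cos(π·0.7097)) = -24.1816 → s = 22.8184
radial distance = base radius + s = 35 + 22.8184 = 57.8184

57.8184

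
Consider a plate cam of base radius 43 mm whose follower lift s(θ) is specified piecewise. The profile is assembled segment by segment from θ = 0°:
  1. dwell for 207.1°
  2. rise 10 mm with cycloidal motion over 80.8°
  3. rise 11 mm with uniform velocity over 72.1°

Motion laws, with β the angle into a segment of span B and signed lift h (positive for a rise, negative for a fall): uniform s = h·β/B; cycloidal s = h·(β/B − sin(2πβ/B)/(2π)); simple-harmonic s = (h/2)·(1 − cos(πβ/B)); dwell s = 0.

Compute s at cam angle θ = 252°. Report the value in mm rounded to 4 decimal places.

seg 1 [0°–207.1°] dwell: s stays 0.0000
seg 2 [207.1°–287.9°] cycloidal, h=10: θ=252° here. β=44.9, B=80.8. 10·(0.5557 − sin(2π·0.5557)/(2π)) = 6.1026 → s = 6.1026

6.1026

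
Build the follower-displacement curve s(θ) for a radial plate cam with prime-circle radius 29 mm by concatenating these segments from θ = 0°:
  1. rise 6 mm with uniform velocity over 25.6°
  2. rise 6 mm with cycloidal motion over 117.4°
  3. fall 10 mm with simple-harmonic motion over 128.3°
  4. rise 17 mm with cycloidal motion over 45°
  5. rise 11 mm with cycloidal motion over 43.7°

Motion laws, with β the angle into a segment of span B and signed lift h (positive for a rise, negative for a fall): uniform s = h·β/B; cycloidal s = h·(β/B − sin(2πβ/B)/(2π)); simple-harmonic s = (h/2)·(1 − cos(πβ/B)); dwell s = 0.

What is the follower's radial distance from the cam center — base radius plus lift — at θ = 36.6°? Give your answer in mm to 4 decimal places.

seg 1 [0°–25.6°] uniform, h=6: full span → s += 6 → s = 6.0000
seg 2 [25.6°–143°] cycloidal, h=6: θ=36.6° here. β=11, B=117.4. 6·(0.0937 − sin(2π·0.0937)/(2π)) = 0.0319 → s = 6.0319
radial distance = base radius + s = 29 + 6.0319 = 35.0319

35.0319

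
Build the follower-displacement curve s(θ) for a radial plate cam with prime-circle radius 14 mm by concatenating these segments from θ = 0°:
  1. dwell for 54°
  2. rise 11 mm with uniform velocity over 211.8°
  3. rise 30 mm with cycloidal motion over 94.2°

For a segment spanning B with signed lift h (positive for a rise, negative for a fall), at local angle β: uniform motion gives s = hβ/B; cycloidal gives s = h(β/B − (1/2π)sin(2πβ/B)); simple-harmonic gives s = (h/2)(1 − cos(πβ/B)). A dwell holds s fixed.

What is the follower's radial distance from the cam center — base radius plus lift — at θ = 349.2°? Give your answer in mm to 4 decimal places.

seg 1 [0°–54°] dwell: s stays 0.0000
seg 2 [54°–265.8°] uniform, h=11: full span → s += 11 → s = 11.0000
seg 3 [265.8°–360°] cycloidal, h=30: θ=349.2° here. β=83.4, B=94.2. 30·(0.8854 − sin(2π·0.8854)/(2π)) = 29.7102 → s = 40.7102
radial distance = base radius + s = 14 + 40.7102 = 54.7102

54.7102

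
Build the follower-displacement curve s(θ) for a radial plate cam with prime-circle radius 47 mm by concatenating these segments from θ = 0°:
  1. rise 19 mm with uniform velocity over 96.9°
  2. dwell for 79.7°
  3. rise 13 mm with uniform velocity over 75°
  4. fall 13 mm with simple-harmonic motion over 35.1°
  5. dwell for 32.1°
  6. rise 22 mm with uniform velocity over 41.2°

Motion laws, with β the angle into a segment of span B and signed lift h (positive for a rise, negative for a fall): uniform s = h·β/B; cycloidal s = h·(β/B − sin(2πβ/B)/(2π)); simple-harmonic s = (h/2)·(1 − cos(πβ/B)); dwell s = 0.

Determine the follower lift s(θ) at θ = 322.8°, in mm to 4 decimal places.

seg 1 [0°–96.9°] uniform, h=19: full span → s += 19 → s = 19.0000
seg 2 [96.9°–176.6°] dwell: s stays 19.0000
seg 3 [176.6°–251.6°] uniform, h=13: full span → s += 13 → s = 32.0000
seg 4 [251.6°–286.7°] simple-harmonic, h=-13: full span → s += -13 → s = 19.0000
seg 5 [286.7°–318.8°] dwell: s stays 19.0000
seg 6 [318.8°–360°] uniform, h=22: θ=322.8° here. β=4, B=41.2. 22·4/41.2 = 2.1359 → s = 21.1359

21.1359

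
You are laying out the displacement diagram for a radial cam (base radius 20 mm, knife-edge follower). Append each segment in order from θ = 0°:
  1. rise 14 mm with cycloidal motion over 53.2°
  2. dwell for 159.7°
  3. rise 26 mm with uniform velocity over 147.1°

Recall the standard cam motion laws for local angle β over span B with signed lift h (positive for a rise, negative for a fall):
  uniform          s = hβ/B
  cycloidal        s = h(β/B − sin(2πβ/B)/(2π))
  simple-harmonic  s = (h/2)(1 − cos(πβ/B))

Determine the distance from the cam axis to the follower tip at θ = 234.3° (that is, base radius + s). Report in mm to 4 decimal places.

seg 1 [0°–53.2°] cycloidal, h=14: full span → s += 14 → s = 14.0000
seg 2 [53.2°–212.9°] dwell: s stays 14.0000
seg 3 [212.9°–360°] uniform, h=26: θ=234.3° here. β=21.4, B=147.1. 26·21.4/147.1 = 3.7825 → s = 17.7825
radial distance = base radius + s = 20 + 17.7825 = 37.7825

37.7825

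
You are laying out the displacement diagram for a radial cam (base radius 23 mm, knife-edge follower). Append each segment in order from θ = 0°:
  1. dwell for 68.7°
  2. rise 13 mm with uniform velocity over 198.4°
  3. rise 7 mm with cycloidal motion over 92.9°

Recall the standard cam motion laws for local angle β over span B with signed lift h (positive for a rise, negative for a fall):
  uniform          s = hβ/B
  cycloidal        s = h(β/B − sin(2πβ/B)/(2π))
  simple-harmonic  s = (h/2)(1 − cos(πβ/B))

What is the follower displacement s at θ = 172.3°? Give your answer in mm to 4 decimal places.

seg 1 [0°–68.7°] dwell: s stays 0.0000
seg 2 [68.7°–267.1°] uniform, h=13: θ=172.3° here. β=103.6, B=198.4. 13·103.6/198.4 = 6.7883 → s = 6.7883

6.7883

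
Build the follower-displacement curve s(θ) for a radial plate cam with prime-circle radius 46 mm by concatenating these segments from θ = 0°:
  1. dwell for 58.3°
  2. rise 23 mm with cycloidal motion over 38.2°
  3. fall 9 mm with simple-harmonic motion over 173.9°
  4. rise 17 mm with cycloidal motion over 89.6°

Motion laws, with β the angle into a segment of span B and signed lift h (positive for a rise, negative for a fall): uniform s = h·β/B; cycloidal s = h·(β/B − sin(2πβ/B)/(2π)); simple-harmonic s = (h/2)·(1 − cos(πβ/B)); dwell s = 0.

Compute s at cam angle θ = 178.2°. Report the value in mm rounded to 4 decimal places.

seg 1 [0°–58.3°] dwell: s stays 0.0000
seg 2 [58.3°–96.5°] cycloidal, h=23: full span → s += 23 → s = 23.0000
seg 3 [96.5°–270.4°] simple-harmonic, h=-9: θ=178.2° here. β=81.7, B=173.9. -9/2·(1 − cos(π·0.4698)) = -4.0738 → s = 18.9262

18.9262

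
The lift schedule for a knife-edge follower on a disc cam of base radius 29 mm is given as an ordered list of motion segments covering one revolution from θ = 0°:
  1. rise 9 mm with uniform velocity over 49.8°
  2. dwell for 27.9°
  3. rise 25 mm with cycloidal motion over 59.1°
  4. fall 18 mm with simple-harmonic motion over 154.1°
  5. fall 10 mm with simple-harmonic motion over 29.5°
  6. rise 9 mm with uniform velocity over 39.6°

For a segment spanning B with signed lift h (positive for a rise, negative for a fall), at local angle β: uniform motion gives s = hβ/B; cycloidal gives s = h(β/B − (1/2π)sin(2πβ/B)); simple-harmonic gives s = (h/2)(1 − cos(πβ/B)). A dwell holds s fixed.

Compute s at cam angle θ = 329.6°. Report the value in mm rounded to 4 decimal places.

seg 1 [0°–49.8°] uniform, h=9: full span → s += 9 → s = 9.0000
seg 2 [49.8°–77.7°] dwell: s stays 9.0000
seg 3 [77.7°–136.8°] cycloidal, h=25: full span → s += 25 → s = 34.0000
seg 4 [136.8°–290.9°] simple-harmonic, h=-18: full span → s += -18 → s = 16.0000
seg 5 [290.9°–320.4°] simple-harmonic, h=-10: full span → s += -10 → s = 6.0000
seg 6 [320.4°–360°] uniform, h=9: θ=329.6° here. β=9.2, B=39.6. 9·9.2/39.6 = 2.0909 → s = 8.0909

8.0909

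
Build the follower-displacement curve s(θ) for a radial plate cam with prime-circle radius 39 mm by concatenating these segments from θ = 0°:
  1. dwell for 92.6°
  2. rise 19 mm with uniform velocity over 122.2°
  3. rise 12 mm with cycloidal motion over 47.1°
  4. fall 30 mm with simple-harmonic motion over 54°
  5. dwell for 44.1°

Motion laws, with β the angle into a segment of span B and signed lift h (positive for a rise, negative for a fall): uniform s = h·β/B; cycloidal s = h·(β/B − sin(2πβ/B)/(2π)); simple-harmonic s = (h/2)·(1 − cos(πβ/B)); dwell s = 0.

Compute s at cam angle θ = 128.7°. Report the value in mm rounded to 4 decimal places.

seg 1 [0°–92.6°] dwell: s stays 0.0000
seg 2 [92.6°–214.8°] uniform, h=19: θ=128.7° here. β=36.1, B=122.2. 19·36.1/122.2 = 5.6129 → s = 5.6129

5.6129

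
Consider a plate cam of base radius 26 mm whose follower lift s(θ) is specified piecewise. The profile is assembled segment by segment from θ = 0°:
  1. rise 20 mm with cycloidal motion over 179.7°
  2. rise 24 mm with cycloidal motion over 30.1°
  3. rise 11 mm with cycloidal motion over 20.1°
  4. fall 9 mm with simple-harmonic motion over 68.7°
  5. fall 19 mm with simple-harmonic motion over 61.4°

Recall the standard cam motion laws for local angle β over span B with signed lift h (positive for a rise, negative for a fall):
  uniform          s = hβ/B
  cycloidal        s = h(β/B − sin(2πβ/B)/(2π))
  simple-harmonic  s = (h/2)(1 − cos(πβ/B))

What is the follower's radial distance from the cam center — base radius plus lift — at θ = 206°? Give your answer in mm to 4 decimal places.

seg 1 [0°–179.7°] cycloidal, h=20: full span → s += 20 → s = 20.0000
seg 2 [179.7°–209.8°] cycloidal, h=24: θ=206° here. β=26.3, B=30.1. 24·(0.8738 − sin(2π·0.8738)/(2π)) = 23.6921 → s = 43.6921
radial distance = base radius + s = 26 + 43.6921 = 69.6921

69.6921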